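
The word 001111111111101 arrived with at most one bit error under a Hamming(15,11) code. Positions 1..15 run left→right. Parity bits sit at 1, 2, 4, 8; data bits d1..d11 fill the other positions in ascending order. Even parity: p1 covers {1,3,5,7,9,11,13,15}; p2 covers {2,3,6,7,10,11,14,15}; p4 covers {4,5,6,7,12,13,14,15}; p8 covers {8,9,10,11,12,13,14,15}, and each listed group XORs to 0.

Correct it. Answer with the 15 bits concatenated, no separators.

001111111111001

s1 (pos 1,3,5,7,9,11,13,15): 0⊕1⊕1⊕1⊕1⊕1⊕1⊕1 = 1
s2 (pos 2,3,6,7,10,11,14,15): 0⊕1⊕1⊕1⊕1⊕1⊕0⊕1 = 0
s4 (pos 4,5,6,7,12,13,14,15): 1⊕1⊕1⊕1⊕1⊕1⊕0⊕1 = 1
s8 (pos 8,9,10,11,12,13,14,15): 1⊕1⊕1⊕1⊕1⊕1⊕0⊕1 = 1
Syndrome s8…s1 = 1101 → error at position 13.
Flip position 13: 001111111111101 → 001111111111001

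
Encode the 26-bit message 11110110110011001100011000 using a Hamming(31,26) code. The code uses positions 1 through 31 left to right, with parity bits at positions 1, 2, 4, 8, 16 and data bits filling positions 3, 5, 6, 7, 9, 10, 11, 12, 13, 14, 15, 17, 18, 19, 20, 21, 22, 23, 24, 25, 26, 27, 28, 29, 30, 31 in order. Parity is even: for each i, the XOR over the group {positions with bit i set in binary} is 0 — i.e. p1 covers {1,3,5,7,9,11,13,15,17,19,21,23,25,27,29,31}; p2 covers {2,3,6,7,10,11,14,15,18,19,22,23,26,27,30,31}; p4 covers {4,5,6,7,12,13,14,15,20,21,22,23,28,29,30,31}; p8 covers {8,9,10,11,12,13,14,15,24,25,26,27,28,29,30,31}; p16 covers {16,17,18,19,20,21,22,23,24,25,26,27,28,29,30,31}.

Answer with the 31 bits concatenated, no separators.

Place data at non-parity positions: p1 p2 1 p4 1 1 1 p8 0 1 1 0 1 1 0 p16 0 1 1 0 0 1 1 0 0 0 1 1 0 0 0
p1 (pos 1,3,5,7,9,11,13,15,17,19,21,23,25,27,29,31): XOR of data positions = 1⊕1⊕1⊕0⊕1⊕1⊕0⊕0⊕1⊕0⊕1⊕0⊕1⊕0⊕0 = 0
p2 (pos 2,3,6,7,10,11,14,15,18,19,22,23,26,27,30,31): XOR of data positions = 1⊕1⊕1⊕1⊕1⊕1⊕0⊕1⊕1⊕1⊕1⊕0⊕1⊕0⊕0 = 1
p4 (pos 4,5,6,7,12,13,14,15,20,21,22,23,28,29,30,31): XOR of data positions = 1⊕1⊕1⊕0⊕1⊕1⊕0⊕0⊕0⊕1⊕1⊕1⊕0⊕0⊕0 = 0
p8 (pos 8,9,10,11,12,13,14,15,24,25,26,27,28,29,30,31): XOR of data positions = 0⊕1⊕1⊕0⊕1⊕1⊕0⊕0⊕0⊕0⊕1⊕1⊕0⊕0⊕0 = 0
p16 (pos 16,17,18,19,20,21,22,23,24,25,26,27,28,29,30,31): XOR of data positions = 0⊕1⊕1⊕0⊕0⊕1⊕1⊕0⊕0⊕0⊕1⊕1⊕0⊕0⊕0 = 0
Codeword: 0110111001101100011001100011000

0110111001101100011001100011000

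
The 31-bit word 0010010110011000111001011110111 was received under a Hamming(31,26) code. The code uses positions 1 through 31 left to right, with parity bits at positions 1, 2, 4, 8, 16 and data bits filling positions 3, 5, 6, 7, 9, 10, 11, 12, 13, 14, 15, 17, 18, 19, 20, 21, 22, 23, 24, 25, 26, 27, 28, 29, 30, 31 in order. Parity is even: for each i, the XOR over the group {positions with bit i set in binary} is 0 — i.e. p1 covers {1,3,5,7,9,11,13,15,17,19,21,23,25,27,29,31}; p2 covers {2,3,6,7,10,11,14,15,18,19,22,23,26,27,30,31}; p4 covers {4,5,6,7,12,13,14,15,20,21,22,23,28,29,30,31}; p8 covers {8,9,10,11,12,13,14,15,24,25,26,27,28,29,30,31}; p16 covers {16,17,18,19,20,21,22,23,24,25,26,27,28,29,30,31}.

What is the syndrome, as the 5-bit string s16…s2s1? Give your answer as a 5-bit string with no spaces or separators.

s1 (pos 1,3,5,7,9,11,13,15,17,19,21,23,25,27,29,31): 0⊕1⊕0⊕0⊕1⊕0⊕1⊕0⊕1⊕1⊕0⊕0⊕1⊕1⊕1⊕1 = 1
s2 (pos 2,3,6,7,10,11,14,15,18,19,22,23,26,27,30,31): 0⊕1⊕1⊕0⊕0⊕0⊕0⊕0⊕1⊕1⊕1⊕0⊕1⊕1⊕1⊕1 = 1
s4 (pos 4,5,6,7,12,13,14,15,20,21,22,23,28,29,30,31): 0⊕0⊕1⊕0⊕1⊕1⊕0⊕0⊕0⊕0⊕1⊕0⊕0⊕1⊕1⊕1 = 1
s8 (pos 8,9,10,11,12,13,14,15,24,25,26,27,28,29,30,31): 1⊕1⊕0⊕0⊕1⊕1⊕0⊕0⊕1⊕1⊕1⊕1⊕0⊕1⊕1⊕1 = 1
s16 (pos 16,17,18,19,20,21,22,23,24,25,26,27,28,29,30,31): 0⊕1⊕1⊕1⊕0⊕0⊕1⊕0⊕1⊕1⊕1⊕1⊕0⊕1⊕1⊕1 = 1
Syndrome s16…s1 = 11111 → error at position 31.

11111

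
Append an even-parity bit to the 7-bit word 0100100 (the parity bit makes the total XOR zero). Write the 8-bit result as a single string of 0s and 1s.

01001000

XOR of the 7 data bits: 0⊕1⊕0⊕0⊕1⊕0⊕0 = 0
Parity bit = 0 (so all 8 bits XOR to 0).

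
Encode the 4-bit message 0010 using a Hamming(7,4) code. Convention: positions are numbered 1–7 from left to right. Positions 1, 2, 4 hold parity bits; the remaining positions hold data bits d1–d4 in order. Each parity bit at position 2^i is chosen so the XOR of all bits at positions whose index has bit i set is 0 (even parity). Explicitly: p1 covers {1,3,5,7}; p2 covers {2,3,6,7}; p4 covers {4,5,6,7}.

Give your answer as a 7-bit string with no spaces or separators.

0101010

Place data at non-parity positions: p1 p2 0 p4 0 1 0
p1 (pos 1,3,5,7): XOR of data positions = 0⊕0⊕0 = 0
p2 (pos 2,3,6,7): XOR of data positions = 0⊕1⊕0 = 1
p4 (pos 4,5,6,7): XOR of data positions = 0⊕1⊕0 = 1
Codeword: 0101010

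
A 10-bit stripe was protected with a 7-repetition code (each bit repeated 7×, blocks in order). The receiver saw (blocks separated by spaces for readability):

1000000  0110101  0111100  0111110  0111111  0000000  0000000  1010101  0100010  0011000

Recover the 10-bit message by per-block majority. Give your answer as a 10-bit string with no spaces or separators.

0111100100

Block 1 (1000000): 1 one → 0
Block 2 (0110101): 4 ones → 1
Block 3 (0111100): 4 ones → 1
Block 4 (0111110): 5 ones → 1
Block 5 (0111111): 6 ones → 1
Block 6 (0000000): 0 ones → 0
Block 7 (0000000): 0 ones → 0
Block 8 (1010101): 4 ones → 1
Block 9 (0100010): 2 ones → 0
Block 10 (0011000): 2 ones → 0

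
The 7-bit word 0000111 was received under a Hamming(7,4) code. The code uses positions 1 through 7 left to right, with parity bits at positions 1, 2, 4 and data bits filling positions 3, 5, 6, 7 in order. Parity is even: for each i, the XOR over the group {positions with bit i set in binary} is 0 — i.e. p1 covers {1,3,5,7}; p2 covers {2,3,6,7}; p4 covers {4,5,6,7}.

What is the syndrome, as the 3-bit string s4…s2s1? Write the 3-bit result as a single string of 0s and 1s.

s1 (pos 1,3,5,7): 0⊕0⊕1⊕1 = 0
s2 (pos 2,3,6,7): 0⊕0⊕1⊕1 = 0
s4 (pos 4,5,6,7): 0⊕1⊕1⊕1 = 1
Syndrome s4…s1 = 100 → error at position 4.

100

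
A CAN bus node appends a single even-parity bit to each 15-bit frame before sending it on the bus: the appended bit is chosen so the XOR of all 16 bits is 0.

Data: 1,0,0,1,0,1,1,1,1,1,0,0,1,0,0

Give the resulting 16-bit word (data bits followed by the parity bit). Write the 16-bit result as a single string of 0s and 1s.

1001011111001000

XOR of the 15 data bits: 1⊕0⊕0⊕1⊕0⊕1⊕1⊕1⊕1⊕1⊕0⊕0⊕1⊕0⊕0 = 0
Parity bit = 0 (so all 16 bits XOR to 0).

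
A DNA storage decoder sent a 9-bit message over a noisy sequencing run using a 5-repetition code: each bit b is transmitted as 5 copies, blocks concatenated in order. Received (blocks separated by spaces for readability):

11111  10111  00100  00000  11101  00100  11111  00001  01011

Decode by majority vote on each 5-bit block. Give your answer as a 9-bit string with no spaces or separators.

Block 1 (11111): 5 ones → 1
Block 2 (10111): 4 ones → 1
Block 3 (00100): 1 one → 0
Block 4 (00000): 0 ones → 0
Block 5 (11101): 4 ones → 1
Block 6 (00100): 1 one → 0
Block 7 (11111): 5 ones → 1
Block 8 (00001): 1 one → 0
Block 9 (01011): 3 ones → 1

110010101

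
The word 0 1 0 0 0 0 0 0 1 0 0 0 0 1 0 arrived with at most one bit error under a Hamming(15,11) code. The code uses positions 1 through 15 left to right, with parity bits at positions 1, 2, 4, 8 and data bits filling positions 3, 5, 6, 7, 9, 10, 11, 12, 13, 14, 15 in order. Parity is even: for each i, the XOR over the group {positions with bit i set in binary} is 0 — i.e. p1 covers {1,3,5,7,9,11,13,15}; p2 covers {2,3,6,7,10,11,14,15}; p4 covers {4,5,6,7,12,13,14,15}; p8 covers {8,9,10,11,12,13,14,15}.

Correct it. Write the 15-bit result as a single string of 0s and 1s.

s1 (pos 1,3,5,7,9,11,13,15): 0⊕0⊕0⊕0⊕1⊕0⊕0⊕0 = 1
s2 (pos 2,3,6,7,10,11,14,15): 1⊕0⊕0⊕0⊕0⊕0⊕1⊕0 = 0
s4 (pos 4,5,6,7,12,13,14,15): 0⊕0⊕0⊕0⊕0⊕0⊕1⊕0 = 1
s8 (pos 8,9,10,11,12,13,14,15): 0⊕1⊕0⊕0⊕0⊕0⊕1⊕0 = 0
Syndrome s8…s1 = 0101 → error at position 5.
Flip position 5: 010000001000010 → 010010001000010

010010001000010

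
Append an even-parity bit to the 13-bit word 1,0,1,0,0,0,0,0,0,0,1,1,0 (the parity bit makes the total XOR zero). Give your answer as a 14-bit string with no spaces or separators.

XOR of the 13 data bits: 1⊕0⊕1⊕0⊕0⊕0⊕0⊕0⊕0⊕0⊕1⊕1⊕0 = 0
Parity bit = 0 (so all 14 bits XOR to 0).

10100000001100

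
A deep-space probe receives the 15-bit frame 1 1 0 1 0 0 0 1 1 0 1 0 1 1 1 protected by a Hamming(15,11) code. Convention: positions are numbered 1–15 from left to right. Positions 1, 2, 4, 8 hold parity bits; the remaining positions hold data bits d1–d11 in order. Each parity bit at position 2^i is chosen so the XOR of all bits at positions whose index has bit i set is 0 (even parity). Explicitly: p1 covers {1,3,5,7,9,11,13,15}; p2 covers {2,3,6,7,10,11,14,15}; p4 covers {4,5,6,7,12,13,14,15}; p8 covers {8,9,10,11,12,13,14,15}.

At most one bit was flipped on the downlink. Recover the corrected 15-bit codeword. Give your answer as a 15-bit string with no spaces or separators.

s1 (pos 1,3,5,7,9,11,13,15): 1⊕0⊕0⊕0⊕1⊕1⊕1⊕1 = 1
s2 (pos 2,3,6,7,10,11,14,15): 1⊕0⊕0⊕0⊕0⊕1⊕1⊕1 = 0
s4 (pos 4,5,6,7,12,13,14,15): 1⊕0⊕0⊕0⊕0⊕1⊕1⊕1 = 0
s8 (pos 8,9,10,11,12,13,14,15): 1⊕1⊕0⊕1⊕0⊕1⊕1⊕1 = 0
Syndrome s8…s1 = 0001 → error at position 1.
Flip position 1: 110100011010111 → 010100011010111

010100011010111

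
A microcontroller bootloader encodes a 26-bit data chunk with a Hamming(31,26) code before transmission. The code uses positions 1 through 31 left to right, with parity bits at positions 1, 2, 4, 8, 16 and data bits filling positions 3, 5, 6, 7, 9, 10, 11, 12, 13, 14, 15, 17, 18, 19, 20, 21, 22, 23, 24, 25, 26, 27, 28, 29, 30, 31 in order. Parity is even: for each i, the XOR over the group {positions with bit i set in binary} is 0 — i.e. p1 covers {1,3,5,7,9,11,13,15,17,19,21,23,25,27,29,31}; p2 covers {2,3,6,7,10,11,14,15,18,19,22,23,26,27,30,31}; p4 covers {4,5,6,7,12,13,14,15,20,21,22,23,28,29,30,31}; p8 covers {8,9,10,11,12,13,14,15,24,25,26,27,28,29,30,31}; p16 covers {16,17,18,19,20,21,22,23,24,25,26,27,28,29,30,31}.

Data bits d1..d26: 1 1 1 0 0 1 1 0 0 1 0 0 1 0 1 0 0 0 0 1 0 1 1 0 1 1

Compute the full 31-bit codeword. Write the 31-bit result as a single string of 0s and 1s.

Place data at non-parity positions: p1 p2 1 p4 1 1 0 p8 0 1 1 0 0 1 0 p16 0 1 0 1 0 0 0 0 1 0 1 1 0 1 1
p1 (pos 1,3,5,7,9,11,13,15,17,19,21,23,25,27,29,31): XOR of data positions = 1⊕1⊕0⊕0⊕1⊕0⊕0⊕0⊕0⊕0⊕0⊕1⊕1⊕0⊕1 = 0
p2 (pos 2,3,6,7,10,11,14,15,18,19,22,23,26,27,30,31): XOR of data positions = 1⊕1⊕0⊕1⊕1⊕1⊕0⊕1⊕0⊕0⊕0⊕0⊕1⊕1⊕1 = 1
p4 (pos 4,5,6,7,12,13,14,15,20,21,22,23,28,29,30,31): XOR of data positions = 1⊕1⊕0⊕0⊕0⊕1⊕0⊕1⊕0⊕0⊕0⊕1⊕0⊕1⊕1 = 1
p8 (pos 8,9,10,11,12,13,14,15,24,25,26,27,28,29,30,31): XOR of data positions = 0⊕1⊕1⊕0⊕0⊕1⊕0⊕0⊕1⊕0⊕1⊕1⊕0⊕1⊕1 = 0
p16 (pos 16,17,18,19,20,21,22,23,24,25,26,27,28,29,30,31): XOR of data positions = 0⊕1⊕0⊕1⊕0⊕0⊕0⊕0⊕1⊕0⊕1⊕1⊕0⊕1⊕1 = 1
Codeword: 0111110001100101010100001011011

0111110001100101010100001011011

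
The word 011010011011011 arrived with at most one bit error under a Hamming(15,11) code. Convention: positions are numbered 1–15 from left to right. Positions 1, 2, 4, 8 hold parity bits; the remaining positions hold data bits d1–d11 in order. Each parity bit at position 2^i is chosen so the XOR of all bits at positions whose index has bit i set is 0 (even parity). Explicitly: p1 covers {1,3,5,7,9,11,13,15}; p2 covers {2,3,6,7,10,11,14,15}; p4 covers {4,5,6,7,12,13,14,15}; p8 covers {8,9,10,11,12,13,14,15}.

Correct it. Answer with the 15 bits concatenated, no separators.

s1 (pos 1,3,5,7,9,11,13,15): 0⊕1⊕1⊕0⊕1⊕1⊕0⊕1 = 1
s2 (pos 2,3,6,7,10,11,14,15): 1⊕1⊕0⊕0⊕0⊕1⊕1⊕1 = 1
s4 (pos 4,5,6,7,12,13,14,15): 0⊕1⊕0⊕0⊕1⊕0⊕1⊕1 = 0
s8 (pos 8,9,10,11,12,13,14,15): 1⊕1⊕0⊕1⊕1⊕0⊕1⊕1 = 0
Syndrome s8…s1 = 0011 → error at position 3.
Flip position 3: 011010011011011 → 010010011011011

010010011011011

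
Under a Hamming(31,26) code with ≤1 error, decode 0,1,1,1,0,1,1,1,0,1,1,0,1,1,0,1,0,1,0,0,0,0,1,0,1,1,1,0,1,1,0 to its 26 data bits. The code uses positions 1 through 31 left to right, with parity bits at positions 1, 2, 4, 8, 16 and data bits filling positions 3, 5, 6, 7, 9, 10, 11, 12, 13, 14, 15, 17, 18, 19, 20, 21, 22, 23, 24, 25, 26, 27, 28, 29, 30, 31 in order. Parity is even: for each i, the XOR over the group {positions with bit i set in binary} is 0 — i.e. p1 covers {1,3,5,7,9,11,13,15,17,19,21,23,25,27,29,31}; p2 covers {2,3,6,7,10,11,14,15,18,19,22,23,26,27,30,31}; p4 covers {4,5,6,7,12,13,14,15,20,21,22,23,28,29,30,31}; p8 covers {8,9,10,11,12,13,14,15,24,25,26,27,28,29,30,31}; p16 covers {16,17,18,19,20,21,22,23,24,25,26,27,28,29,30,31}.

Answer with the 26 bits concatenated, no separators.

10110110110010000101110110

s1 (pos 1,3,5,7,9,11,13,15,17,19,21,23,25,27,29,31): 0⊕1⊕0⊕1⊕0⊕1⊕1⊕0⊕0⊕0⊕0⊕1⊕1⊕1⊕1⊕0 = 0
s2 (pos 2,3,6,7,10,11,14,15,18,19,22,23,26,27,30,31): 1⊕1⊕1⊕1⊕1⊕1⊕1⊕0⊕1⊕0⊕0⊕1⊕1⊕1⊕1⊕0 = 0
s4 (pos 4,5,6,7,12,13,14,15,20,21,22,23,28,29,30,31): 1⊕0⊕1⊕1⊕0⊕1⊕1⊕0⊕0⊕0⊕0⊕1⊕0⊕1⊕1⊕0 = 0
s8 (pos 8,9,10,11,12,13,14,15,24,25,26,27,28,29,30,31): 1⊕0⊕1⊕1⊕0⊕1⊕1⊕0⊕0⊕1⊕1⊕1⊕0⊕1⊕1⊕0 = 0
s16 (pos 16,17,18,19,20,21,22,23,24,25,26,27,28,29,30,31): 1⊕0⊕1⊕0⊕0⊕0⊕0⊕1⊕0⊕1⊕1⊕1⊕0⊕1⊕1⊕0 = 0
Syndrome s16…s1 = 00000 → no error.
Read data bits from positions 3,5,6,7,9,10,11,12,13,14,15,17,18,19,20,21,22,23,24,25,26,27,28,29,30,31: 10110110110010000101110110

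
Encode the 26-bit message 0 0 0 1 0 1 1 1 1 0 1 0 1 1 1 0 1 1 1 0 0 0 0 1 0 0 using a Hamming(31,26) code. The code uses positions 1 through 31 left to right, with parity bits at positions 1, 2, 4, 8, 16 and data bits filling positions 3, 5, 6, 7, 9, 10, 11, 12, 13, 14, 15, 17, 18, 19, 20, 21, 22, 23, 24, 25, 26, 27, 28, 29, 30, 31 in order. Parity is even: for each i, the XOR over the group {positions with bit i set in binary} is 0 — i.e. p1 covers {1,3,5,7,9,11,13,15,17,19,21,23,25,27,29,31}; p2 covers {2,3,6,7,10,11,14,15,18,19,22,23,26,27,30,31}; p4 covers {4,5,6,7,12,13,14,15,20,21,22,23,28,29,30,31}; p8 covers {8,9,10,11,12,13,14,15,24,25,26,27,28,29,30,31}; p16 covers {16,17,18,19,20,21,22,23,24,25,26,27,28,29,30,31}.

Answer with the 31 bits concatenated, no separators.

Place data at non-parity positions: p1 p2 0 p4 0 0 1 p8 0 1 1 1 1 0 1 p16 0 1 1 1 0 1 1 1 0 0 0 0 1 0 0
p1 (pos 1,3,5,7,9,11,13,15,17,19,21,23,25,27,29,31): XOR of data positions = 0⊕0⊕1⊕0⊕1⊕1⊕1⊕0⊕1⊕0⊕1⊕0⊕0⊕1⊕0 = 1
p2 (pos 2,3,6,7,10,11,14,15,18,19,22,23,26,27,30,31): XOR of data positions = 0⊕0⊕1⊕1⊕1⊕0⊕1⊕1⊕1⊕1⊕1⊕0⊕0⊕0⊕0 = 0
p4 (pos 4,5,6,7,12,13,14,15,20,21,22,23,28,29,30,31): XOR of data positions = 0⊕0⊕1⊕1⊕1⊕0⊕1⊕1⊕0⊕1⊕1⊕0⊕1⊕0⊕0 = 0
p8 (pos 8,9,10,11,12,13,14,15,24,25,26,27,28,29,30,31): XOR of data positions = 0⊕1⊕1⊕1⊕1⊕0⊕1⊕1⊕0⊕0⊕0⊕0⊕1⊕0⊕0 = 1
p16 (pos 16,17,18,19,20,21,22,23,24,25,26,27,28,29,30,31): XOR of data positions = 0⊕1⊕1⊕1⊕0⊕1⊕1⊕1⊕0⊕0⊕0⊕0⊕1⊕0⊕0 = 1
Codeword: 1000001101111011011101110000100

1000001101111011011101110000100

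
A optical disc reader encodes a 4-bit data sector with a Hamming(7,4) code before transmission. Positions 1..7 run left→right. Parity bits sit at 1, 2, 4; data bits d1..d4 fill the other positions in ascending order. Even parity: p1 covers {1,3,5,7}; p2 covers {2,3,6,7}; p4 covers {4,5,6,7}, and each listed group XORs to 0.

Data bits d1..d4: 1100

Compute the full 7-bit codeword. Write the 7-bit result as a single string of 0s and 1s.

Place data at non-parity positions: p1 p2 1 p4 1 0 0
p1 (pos 1,3,5,7): XOR of data positions = 1⊕1⊕0 = 0
p2 (pos 2,3,6,7): XOR of data positions = 1⊕0⊕0 = 1
p4 (pos 4,5,6,7): XOR of data positions = 1⊕0⊕0 = 1
Codeword: 0111100

0111100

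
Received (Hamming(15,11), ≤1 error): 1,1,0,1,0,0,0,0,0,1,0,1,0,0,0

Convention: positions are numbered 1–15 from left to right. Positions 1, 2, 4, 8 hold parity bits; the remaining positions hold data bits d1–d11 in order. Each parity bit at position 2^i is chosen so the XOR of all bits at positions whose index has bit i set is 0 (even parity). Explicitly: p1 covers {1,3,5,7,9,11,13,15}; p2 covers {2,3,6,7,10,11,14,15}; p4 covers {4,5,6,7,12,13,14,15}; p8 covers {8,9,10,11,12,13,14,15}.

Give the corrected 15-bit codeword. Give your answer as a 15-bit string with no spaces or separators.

s1 (pos 1,3,5,7,9,11,13,15): 1⊕0⊕0⊕0⊕0⊕0⊕0⊕0 = 1
s2 (pos 2,3,6,7,10,11,14,15): 1⊕0⊕0⊕0⊕1⊕0⊕0⊕0 = 0
s4 (pos 4,5,6,7,12,13,14,15): 1⊕0⊕0⊕0⊕1⊕0⊕0⊕0 = 0
s8 (pos 8,9,10,11,12,13,14,15): 0⊕0⊕1⊕0⊕1⊕0⊕0⊕0 = 0
Syndrome s8…s1 = 0001 → error at position 1.
Flip position 1: 110100000101000 → 010100000101000

010100000101000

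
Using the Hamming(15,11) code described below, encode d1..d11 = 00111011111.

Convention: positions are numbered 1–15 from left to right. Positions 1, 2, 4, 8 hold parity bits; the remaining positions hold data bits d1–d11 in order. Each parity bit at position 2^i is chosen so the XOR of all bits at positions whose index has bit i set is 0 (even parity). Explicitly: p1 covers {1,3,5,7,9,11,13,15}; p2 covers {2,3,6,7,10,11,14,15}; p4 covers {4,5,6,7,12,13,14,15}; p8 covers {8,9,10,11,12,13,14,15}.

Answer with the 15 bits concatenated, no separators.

Place data at non-parity positions: p1 p2 0 p4 0 1 1 p8 1 0 1 1 1 1 1
p1 (pos 1,3,5,7,9,11,13,15): XOR of data positions = 0⊕0⊕1⊕1⊕1⊕1⊕1 = 1
p2 (pos 2,3,6,7,10,11,14,15): XOR of data positions = 0⊕1⊕1⊕0⊕1⊕1⊕1 = 1
p4 (pos 4,5,6,7,12,13,14,15): XOR of data positions = 0⊕1⊕1⊕1⊕1⊕1⊕1 = 0
p8 (pos 8,9,10,11,12,13,14,15): XOR of data positions = 1⊕0⊕1⊕1⊕1⊕1⊕1 = 0
Codeword: 110001101011111

110001101011111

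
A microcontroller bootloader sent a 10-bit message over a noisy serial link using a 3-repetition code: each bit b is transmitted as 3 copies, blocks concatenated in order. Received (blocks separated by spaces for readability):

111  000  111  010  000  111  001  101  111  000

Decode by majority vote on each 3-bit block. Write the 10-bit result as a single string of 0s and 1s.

1010010110

Block 1 (111): 3 ones → 1
Block 2 (000): 0 ones → 0
Block 3 (111): 3 ones → 1
Block 4 (010): 1 one → 0
Block 5 (000): 0 ones → 0
Block 6 (111): 3 ones → 1
Block 7 (001): 1 one → 0
Block 8 (101): 2 ones → 1
Block 9 (111): 3 ones → 1
Block 10 (000): 0 ones → 0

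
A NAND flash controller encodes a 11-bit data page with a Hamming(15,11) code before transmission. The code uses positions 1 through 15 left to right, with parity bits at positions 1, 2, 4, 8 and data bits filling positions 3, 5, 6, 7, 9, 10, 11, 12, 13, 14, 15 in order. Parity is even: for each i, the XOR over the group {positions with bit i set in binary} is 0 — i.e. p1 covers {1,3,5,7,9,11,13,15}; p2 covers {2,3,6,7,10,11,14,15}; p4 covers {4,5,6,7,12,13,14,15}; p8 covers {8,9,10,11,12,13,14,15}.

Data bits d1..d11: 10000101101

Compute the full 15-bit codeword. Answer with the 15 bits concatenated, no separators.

111100000101101

Place data at non-parity positions: p1 p2 1 p4 0 0 0 p8 0 1 0 1 1 0 1
p1 (pos 1,3,5,7,9,11,13,15): XOR of data positions = 1⊕0⊕0⊕0⊕0⊕1⊕1 = 1
p2 (pos 2,3,6,7,10,11,14,15): XOR of data positions = 1⊕0⊕0⊕1⊕0⊕0⊕1 = 1
p4 (pos 4,5,6,7,12,13,14,15): XOR of data positions = 0⊕0⊕0⊕1⊕1⊕0⊕1 = 1
p8 (pos 8,9,10,11,12,13,14,15): XOR of data positions = 0⊕1⊕0⊕1⊕1⊕0⊕1 = 0
Codeword: 111100000101101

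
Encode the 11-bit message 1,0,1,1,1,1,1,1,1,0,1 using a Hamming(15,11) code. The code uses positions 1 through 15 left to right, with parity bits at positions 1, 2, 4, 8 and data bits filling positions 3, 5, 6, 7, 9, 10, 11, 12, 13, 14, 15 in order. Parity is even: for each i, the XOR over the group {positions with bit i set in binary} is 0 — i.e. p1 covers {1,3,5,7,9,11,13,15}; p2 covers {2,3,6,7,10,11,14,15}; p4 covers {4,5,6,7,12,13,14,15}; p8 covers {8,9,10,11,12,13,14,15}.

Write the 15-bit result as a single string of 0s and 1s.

Place data at non-parity positions: p1 p2 1 p4 0 1 1 p8 1 1 1 1 1 0 1
p1 (pos 1,3,5,7,9,11,13,15): XOR of data positions = 1⊕0⊕1⊕1⊕1⊕1⊕1 = 0
p2 (pos 2,3,6,7,10,11,14,15): XOR of data positions = 1⊕1⊕1⊕1⊕1⊕0⊕1 = 0
p4 (pos 4,5,6,7,12,13,14,15): XOR of data positions = 0⊕1⊕1⊕1⊕1⊕0⊕1 = 1
p8 (pos 8,9,10,11,12,13,14,15): XOR of data positions = 1⊕1⊕1⊕1⊕1⊕0⊕1 = 0
Codeword: 001101101111101

001101101111101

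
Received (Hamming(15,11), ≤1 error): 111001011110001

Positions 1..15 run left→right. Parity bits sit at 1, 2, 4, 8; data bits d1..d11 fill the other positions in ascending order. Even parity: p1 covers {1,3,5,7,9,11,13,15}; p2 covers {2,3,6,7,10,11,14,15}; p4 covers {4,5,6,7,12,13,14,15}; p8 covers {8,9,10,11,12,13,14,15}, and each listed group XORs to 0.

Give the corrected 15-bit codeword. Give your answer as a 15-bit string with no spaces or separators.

111001010110001

s1 (pos 1,3,5,7,9,11,13,15): 1⊕1⊕0⊕0⊕1⊕1⊕0⊕1 = 1
s2 (pos 2,3,6,7,10,11,14,15): 1⊕1⊕1⊕0⊕1⊕1⊕0⊕1 = 0
s4 (pos 4,5,6,7,12,13,14,15): 0⊕0⊕1⊕0⊕0⊕0⊕0⊕1 = 0
s8 (pos 8,9,10,11,12,13,14,15): 1⊕1⊕1⊕1⊕0⊕0⊕0⊕1 = 1
Syndrome s8…s1 = 1001 → error at position 9.
Flip position 9: 111001011110001 → 111001010110001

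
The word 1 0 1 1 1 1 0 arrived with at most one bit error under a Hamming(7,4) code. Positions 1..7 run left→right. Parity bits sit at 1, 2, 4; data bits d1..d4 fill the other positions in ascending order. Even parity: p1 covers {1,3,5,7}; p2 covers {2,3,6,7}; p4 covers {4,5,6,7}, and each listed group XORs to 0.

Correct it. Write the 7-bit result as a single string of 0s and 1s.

s1 (pos 1,3,5,7): 1⊕1⊕1⊕0 = 1
s2 (pos 2,3,6,7): 0⊕1⊕1⊕0 = 0
s4 (pos 4,5,6,7): 1⊕1⊕1⊕0 = 1
Syndrome s4…s1 = 101 → error at position 5.
Flip position 5: 1011110 → 1011010

1011010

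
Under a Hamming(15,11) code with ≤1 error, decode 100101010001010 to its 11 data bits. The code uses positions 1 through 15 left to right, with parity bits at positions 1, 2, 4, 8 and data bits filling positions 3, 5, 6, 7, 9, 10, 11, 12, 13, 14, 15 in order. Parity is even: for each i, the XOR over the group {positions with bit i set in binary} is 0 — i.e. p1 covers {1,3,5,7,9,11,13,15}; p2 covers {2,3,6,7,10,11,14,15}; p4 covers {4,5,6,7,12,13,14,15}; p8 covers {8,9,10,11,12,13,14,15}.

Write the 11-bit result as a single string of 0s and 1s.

s1 (pos 1,3,5,7,9,11,13,15): 1⊕0⊕0⊕0⊕0⊕0⊕0⊕0 = 1
s2 (pos 2,3,6,7,10,11,14,15): 0⊕0⊕1⊕0⊕0⊕0⊕1⊕0 = 0
s4 (pos 4,5,6,7,12,13,14,15): 1⊕0⊕1⊕0⊕1⊕0⊕1⊕0 = 0
s8 (pos 8,9,10,11,12,13,14,15): 1⊕0⊕0⊕0⊕1⊕0⊕1⊕0 = 1
Syndrome s8…s1 = 1001 → error at position 9.
Flip position 9: 100101010001010 → 100101011001010
Read data bits from positions 3,5,6,7,9,10,11,12,13,14,15: 00101001010

00101001010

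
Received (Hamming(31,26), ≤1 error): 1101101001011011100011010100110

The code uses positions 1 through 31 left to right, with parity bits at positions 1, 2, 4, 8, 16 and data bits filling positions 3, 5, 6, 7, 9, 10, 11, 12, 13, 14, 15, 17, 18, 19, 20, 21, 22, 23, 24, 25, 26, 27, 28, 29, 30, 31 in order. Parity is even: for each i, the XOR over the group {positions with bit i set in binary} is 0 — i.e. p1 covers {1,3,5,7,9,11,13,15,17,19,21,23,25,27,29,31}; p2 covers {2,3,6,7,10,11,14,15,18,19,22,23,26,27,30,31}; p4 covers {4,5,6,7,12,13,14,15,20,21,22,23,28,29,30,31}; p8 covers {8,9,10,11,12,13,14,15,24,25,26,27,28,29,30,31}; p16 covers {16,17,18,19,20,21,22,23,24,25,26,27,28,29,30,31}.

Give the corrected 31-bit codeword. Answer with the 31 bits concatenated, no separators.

1001101001011011100011010100110

s1 (pos 1,3,5,7,9,11,13,15,17,19,21,23,25,27,29,31): 1⊕0⊕1⊕1⊕0⊕0⊕1⊕1⊕1⊕0⊕1⊕0⊕0⊕0⊕1⊕0 = 0
s2 (pos 2,3,6,7,10,11,14,15,18,19,22,23,26,27,30,31): 1⊕0⊕0⊕1⊕1⊕0⊕0⊕1⊕0⊕0⊕1⊕0⊕1⊕0⊕1⊕0 = 1
s4 (pos 4,5,6,7,12,13,14,15,20,21,22,23,28,29,30,31): 1⊕1⊕0⊕1⊕1⊕1⊕0⊕1⊕0⊕1⊕1⊕0⊕0⊕1⊕1⊕0 = 0
s8 (pos 8,9,10,11,12,13,14,15,24,25,26,27,28,29,30,31): 0⊕0⊕1⊕0⊕1⊕1⊕0⊕1⊕1⊕0⊕1⊕0⊕0⊕1⊕1⊕0 = 0
s16 (pos 16,17,18,19,20,21,22,23,24,25,26,27,28,29,30,31): 1⊕1⊕0⊕0⊕0⊕1⊕1⊕0⊕1⊕0⊕1⊕0⊕0⊕1⊕1⊕0 = 0
Syndrome s16…s1 = 00010 → error at position 2.
Flip position 2: 1101101001011011100011010100110 → 1001101001011011100011010100110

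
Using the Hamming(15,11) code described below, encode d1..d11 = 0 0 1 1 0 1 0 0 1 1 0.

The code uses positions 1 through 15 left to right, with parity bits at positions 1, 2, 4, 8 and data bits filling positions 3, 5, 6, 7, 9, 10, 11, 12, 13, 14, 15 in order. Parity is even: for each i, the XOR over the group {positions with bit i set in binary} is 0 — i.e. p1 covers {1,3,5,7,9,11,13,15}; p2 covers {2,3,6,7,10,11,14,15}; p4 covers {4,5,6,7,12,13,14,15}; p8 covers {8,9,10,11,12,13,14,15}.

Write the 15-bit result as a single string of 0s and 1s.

000001110100110

Place data at non-parity positions: p1 p2 0 p4 0 1 1 p8 0 1 0 0 1 1 0
p1 (pos 1,3,5,7,9,11,13,15): XOR of data positions = 0⊕0⊕1⊕0⊕0⊕1⊕0 = 0
p2 (pos 2,3,6,7,10,11,14,15): XOR of data positions = 0⊕1⊕1⊕1⊕0⊕1⊕0 = 0
p4 (pos 4,5,6,7,12,13,14,15): XOR of data positions = 0⊕1⊕1⊕0⊕1⊕1⊕0 = 0
p8 (pos 8,9,10,11,12,13,14,15): XOR of data positions = 0⊕1⊕0⊕0⊕1⊕1⊕0 = 1
Codeword: 000001110100110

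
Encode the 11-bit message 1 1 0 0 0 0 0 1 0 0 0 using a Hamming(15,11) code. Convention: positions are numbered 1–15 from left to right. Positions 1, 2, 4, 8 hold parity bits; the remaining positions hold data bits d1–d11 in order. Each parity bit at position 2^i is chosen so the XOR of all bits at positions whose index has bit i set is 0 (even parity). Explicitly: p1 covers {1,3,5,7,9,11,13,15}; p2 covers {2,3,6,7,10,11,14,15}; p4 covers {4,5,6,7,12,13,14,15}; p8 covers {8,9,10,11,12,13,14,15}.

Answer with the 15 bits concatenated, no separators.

Place data at non-parity positions: p1 p2 1 p4 1 0 0 p8 0 0 0 1 0 0 0
p1 (pos 1,3,5,7,9,11,13,15): XOR of data positions = 1⊕1⊕0⊕0⊕0⊕0⊕0 = 0
p2 (pos 2,3,6,7,10,11,14,15): XOR of data positions = 1⊕0⊕0⊕0⊕0⊕0⊕0 = 1
p4 (pos 4,5,6,7,12,13,14,15): XOR of data positions = 1⊕0⊕0⊕1⊕0⊕0⊕0 = 0
p8 (pos 8,9,10,11,12,13,14,15): XOR of data positions = 0⊕0⊕0⊕1⊕0⊕0⊕0 = 1
Codeword: 011010010001000

011010010001000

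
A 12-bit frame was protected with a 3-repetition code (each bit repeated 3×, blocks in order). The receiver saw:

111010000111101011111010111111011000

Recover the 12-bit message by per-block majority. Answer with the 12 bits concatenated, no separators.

100111101110

Block 1 (111): 3 ones → 1
Block 2 (010): 1 one → 0
Block 3 (000): 0 ones → 0
Block 4 (111): 3 ones → 1
Block 5 (101): 2 ones → 1
Block 6 (011): 2 ones → 1
Block 7 (111): 3 ones → 1
Block 8 (010): 1 one → 0
Block 9 (111): 3 ones → 1
Block 10 (111): 3 ones → 1
Block 11 (011): 2 ones → 1
Block 12 (000): 0 ones → 0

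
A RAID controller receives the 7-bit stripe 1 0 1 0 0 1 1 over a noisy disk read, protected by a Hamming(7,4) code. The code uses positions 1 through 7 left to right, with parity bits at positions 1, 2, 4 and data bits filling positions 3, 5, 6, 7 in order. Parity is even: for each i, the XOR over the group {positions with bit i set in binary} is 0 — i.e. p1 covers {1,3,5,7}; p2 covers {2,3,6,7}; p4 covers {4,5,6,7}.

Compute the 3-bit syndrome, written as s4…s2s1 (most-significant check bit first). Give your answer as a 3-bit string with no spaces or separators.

s1 (pos 1,3,5,7): 1⊕1⊕0⊕1 = 1
s2 (pos 2,3,6,7): 0⊕1⊕1⊕1 = 1
s4 (pos 4,5,6,7): 0⊕0⊕1⊕1 = 0
Syndrome s4…s1 = 011 → error at position 3.

011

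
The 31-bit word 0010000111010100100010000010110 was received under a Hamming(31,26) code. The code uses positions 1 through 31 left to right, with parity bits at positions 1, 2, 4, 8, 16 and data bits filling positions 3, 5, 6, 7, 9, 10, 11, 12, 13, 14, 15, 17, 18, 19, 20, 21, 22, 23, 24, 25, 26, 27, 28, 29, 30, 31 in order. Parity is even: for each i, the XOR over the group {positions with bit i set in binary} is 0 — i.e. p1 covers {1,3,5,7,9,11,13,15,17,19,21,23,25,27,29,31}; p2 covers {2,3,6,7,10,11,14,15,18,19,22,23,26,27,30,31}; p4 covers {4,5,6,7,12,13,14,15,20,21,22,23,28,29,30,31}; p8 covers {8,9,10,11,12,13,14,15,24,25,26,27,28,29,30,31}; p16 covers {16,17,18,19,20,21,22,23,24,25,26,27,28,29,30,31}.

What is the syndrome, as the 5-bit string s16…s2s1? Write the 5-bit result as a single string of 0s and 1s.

s1 (pos 1,3,5,7,9,11,13,15,17,19,21,23,25,27,29,31): 0⊕1⊕0⊕0⊕1⊕0⊕0⊕0⊕1⊕0⊕1⊕0⊕0⊕1⊕1⊕0 = 0
s2 (pos 2,3,6,7,10,11,14,15,18,19,22,23,26,27,30,31): 0⊕1⊕0⊕0⊕1⊕0⊕1⊕0⊕0⊕0⊕0⊕0⊕0⊕1⊕1⊕0 = 1
s4 (pos 4,5,6,7,12,13,14,15,20,21,22,23,28,29,30,31): 0⊕0⊕0⊕0⊕1⊕0⊕1⊕0⊕0⊕1⊕0⊕0⊕0⊕1⊕1⊕0 = 1
s8 (pos 8,9,10,11,12,13,14,15,24,25,26,27,28,29,30,31): 1⊕1⊕1⊕0⊕1⊕0⊕1⊕0⊕0⊕0⊕0⊕1⊕0⊕1⊕1⊕0 = 0
s16 (pos 16,17,18,19,20,21,22,23,24,25,26,27,28,29,30,31): 0⊕1⊕0⊕0⊕0⊕1⊕0⊕0⊕0⊕0⊕0⊕1⊕0⊕1⊕1⊕0 = 1
Syndrome s16…s1 = 10110 → error at position 22.

10110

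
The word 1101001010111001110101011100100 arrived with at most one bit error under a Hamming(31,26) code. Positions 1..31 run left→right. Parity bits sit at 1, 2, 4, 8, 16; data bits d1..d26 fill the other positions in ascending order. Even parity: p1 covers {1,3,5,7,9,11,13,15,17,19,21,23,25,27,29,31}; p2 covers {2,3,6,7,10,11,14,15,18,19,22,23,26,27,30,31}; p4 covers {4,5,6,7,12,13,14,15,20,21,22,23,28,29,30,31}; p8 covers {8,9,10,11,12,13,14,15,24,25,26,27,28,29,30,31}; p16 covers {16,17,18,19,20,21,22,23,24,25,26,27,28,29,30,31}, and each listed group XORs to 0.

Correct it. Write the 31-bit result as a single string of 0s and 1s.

1101001010111001110001011100100

s1 (pos 1,3,5,7,9,11,13,15,17,19,21,23,25,27,29,31): 1⊕0⊕0⊕1⊕1⊕1⊕1⊕0⊕1⊕0⊕0⊕0⊕1⊕0⊕1⊕0 = 0
s2 (pos 2,3,6,7,10,11,14,15,18,19,22,23,26,27,30,31): 1⊕0⊕0⊕1⊕0⊕1⊕0⊕0⊕1⊕0⊕1⊕0⊕1⊕0⊕0⊕0 = 0
s4 (pos 4,5,6,7,12,13,14,15,20,21,22,23,28,29,30,31): 1⊕0⊕0⊕1⊕1⊕1⊕0⊕0⊕1⊕0⊕1⊕0⊕0⊕1⊕0⊕0 = 1
s8 (pos 8,9,10,11,12,13,14,15,24,25,26,27,28,29,30,31): 0⊕1⊕0⊕1⊕1⊕1⊕0⊕0⊕1⊕1⊕1⊕0⊕0⊕1⊕0⊕0 = 0
s16 (pos 16,17,18,19,20,21,22,23,24,25,26,27,28,29,30,31): 1⊕1⊕1⊕0⊕1⊕0⊕1⊕0⊕1⊕1⊕1⊕0⊕0⊕1⊕0⊕0 = 1
Syndrome s16…s1 = 10100 → error at position 20.
Flip position 20: 1101001010111001110101011100100 → 1101001010111001110001011100100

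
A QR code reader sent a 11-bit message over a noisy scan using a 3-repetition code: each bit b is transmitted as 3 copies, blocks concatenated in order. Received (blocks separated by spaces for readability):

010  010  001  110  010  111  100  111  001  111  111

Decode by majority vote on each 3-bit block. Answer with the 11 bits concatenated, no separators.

Block 1 (010): 1 one → 0
Block 2 (010): 1 one → 0
Block 3 (001): 1 one → 0
Block 4 (110): 2 ones → 1
Block 5 (010): 1 one → 0
Block 6 (111): 3 ones → 1
Block 7 (100): 1 one → 0
Block 8 (111): 3 ones → 1
Block 9 (001): 1 one → 0
Block 10 (111): 3 ones → 1
Block 11 (111): 3 ones → 1

00010101011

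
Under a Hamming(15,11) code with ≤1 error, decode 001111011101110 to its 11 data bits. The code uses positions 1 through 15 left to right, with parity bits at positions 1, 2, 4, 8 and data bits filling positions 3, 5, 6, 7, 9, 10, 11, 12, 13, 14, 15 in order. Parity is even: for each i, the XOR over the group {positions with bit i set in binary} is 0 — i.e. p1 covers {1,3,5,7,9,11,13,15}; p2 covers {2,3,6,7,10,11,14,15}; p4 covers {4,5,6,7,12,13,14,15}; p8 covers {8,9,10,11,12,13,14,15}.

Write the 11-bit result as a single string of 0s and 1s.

11101101110

s1 (pos 1,3,5,7,9,11,13,15): 0⊕1⊕1⊕0⊕1⊕0⊕1⊕0 = 0
s2 (pos 2,3,6,7,10,11,14,15): 0⊕1⊕1⊕0⊕1⊕0⊕1⊕0 = 0
s4 (pos 4,5,6,7,12,13,14,15): 1⊕1⊕1⊕0⊕1⊕1⊕1⊕0 = 0
s8 (pos 8,9,10,11,12,13,14,15): 1⊕1⊕1⊕0⊕1⊕1⊕1⊕0 = 0
Syndrome s8…s1 = 0000 → no error.
Read data bits from positions 3,5,6,7,9,10,11,12,13,14,15: 11101101110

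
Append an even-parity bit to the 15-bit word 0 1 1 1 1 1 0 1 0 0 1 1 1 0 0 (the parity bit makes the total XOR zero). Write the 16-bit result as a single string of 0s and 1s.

0111110100111001

XOR of the 15 data bits: 0⊕1⊕1⊕1⊕1⊕1⊕0⊕1⊕0⊕0⊕1⊕1⊕1⊕0⊕0 = 1
Parity bit = 1 (so all 16 bits XOR to 0).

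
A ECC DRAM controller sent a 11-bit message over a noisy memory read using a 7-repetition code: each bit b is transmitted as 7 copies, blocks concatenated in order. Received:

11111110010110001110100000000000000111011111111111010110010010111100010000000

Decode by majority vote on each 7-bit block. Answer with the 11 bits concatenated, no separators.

Block 1 (1111111): 7 ones → 1
Block 2 (0010110): 3 ones → 0
Block 3 (0011101): 4 ones → 1
Block 4 (0000000): 0 ones → 0
Block 5 (0000000): 0 ones → 0
Block 6 (1110111): 6 ones → 1
Block 7 (1111111): 7 ones → 1
Block 8 (1010110): 4 ones → 1
Block 9 (0100101): 3 ones → 0
Block 10 (1110001): 4 ones → 1
Block 11 (0000000): 0 ones → 0

10100111010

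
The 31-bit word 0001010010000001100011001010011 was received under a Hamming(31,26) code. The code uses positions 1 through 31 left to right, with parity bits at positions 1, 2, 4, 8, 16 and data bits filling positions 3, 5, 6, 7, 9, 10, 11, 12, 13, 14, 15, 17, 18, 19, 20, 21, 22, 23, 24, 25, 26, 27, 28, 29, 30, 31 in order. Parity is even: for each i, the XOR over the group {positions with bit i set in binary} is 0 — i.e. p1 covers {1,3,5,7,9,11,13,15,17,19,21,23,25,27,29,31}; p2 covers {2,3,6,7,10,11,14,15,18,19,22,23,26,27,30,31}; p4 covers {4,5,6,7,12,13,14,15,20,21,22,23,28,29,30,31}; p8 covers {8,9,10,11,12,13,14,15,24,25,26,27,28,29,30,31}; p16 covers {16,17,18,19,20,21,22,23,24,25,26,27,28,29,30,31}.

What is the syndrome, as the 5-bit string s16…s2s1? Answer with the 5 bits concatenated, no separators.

01010

s1 (pos 1,3,5,7,9,11,13,15,17,19,21,23,25,27,29,31): 0⊕0⊕0⊕0⊕1⊕0⊕0⊕0⊕1⊕0⊕1⊕0⊕1⊕1⊕0⊕1 = 0
s2 (pos 2,3,6,7,10,11,14,15,18,19,22,23,26,27,30,31): 0⊕0⊕1⊕0⊕0⊕0⊕0⊕0⊕0⊕0⊕1⊕0⊕0⊕1⊕1⊕1 = 1
s4 (pos 4,5,6,7,12,13,14,15,20,21,22,23,28,29,30,31): 1⊕0⊕1⊕0⊕0⊕0⊕0⊕0⊕0⊕1⊕1⊕0⊕0⊕0⊕1⊕1 = 0
s8 (pos 8,9,10,11,12,13,14,15,24,25,26,27,28,29,30,31): 0⊕1⊕0⊕0⊕0⊕0⊕0⊕0⊕0⊕1⊕0⊕1⊕0⊕0⊕1⊕1 = 1
s16 (pos 16,17,18,19,20,21,22,23,24,25,26,27,28,29,30,31): 1⊕1⊕0⊕0⊕0⊕1⊕1⊕0⊕0⊕1⊕0⊕1⊕0⊕0⊕1⊕1 = 0
Syndrome s16…s1 = 01010 → error at position 10.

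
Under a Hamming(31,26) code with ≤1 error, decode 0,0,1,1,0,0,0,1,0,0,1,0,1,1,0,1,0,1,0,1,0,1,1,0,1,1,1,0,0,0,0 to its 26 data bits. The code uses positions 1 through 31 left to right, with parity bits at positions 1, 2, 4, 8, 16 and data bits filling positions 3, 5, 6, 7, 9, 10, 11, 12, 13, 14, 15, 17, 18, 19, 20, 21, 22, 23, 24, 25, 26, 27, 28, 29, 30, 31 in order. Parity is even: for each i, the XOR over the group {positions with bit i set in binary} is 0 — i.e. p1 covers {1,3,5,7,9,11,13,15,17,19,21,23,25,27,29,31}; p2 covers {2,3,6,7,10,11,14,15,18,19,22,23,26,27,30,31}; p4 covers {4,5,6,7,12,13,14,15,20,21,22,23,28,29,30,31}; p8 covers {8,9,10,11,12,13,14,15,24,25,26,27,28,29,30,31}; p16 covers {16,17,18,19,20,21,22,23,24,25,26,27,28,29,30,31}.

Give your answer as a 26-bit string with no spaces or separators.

s1 (pos 1,3,5,7,9,11,13,15,17,19,21,23,25,27,29,31): 0⊕1⊕0⊕0⊕0⊕1⊕1⊕0⊕0⊕0⊕0⊕1⊕1⊕1⊕0⊕0 = 0
s2 (pos 2,3,6,7,10,11,14,15,18,19,22,23,26,27,30,31): 0⊕1⊕0⊕0⊕0⊕1⊕1⊕0⊕1⊕0⊕1⊕1⊕1⊕1⊕0⊕0 = 0
s4 (pos 4,5,6,7,12,13,14,15,20,21,22,23,28,29,30,31): 1⊕0⊕0⊕0⊕0⊕1⊕1⊕0⊕1⊕0⊕1⊕1⊕0⊕0⊕0⊕0 = 0
s8 (pos 8,9,10,11,12,13,14,15,24,25,26,27,28,29,30,31): 1⊕0⊕0⊕1⊕0⊕1⊕1⊕0⊕0⊕1⊕1⊕1⊕0⊕0⊕0⊕0 = 1
s16 (pos 16,17,18,19,20,21,22,23,24,25,26,27,28,29,30,31): 1⊕0⊕1⊕0⊕1⊕0⊕1⊕1⊕0⊕1⊕1⊕1⊕0⊕0⊕0⊕0 = 0
Syndrome s16…s1 = 01000 → error at position 8.
Flip position 8: 0011000100101101010101101110000 → 0011000000101101010101101110000
Read data bits from positions 3,5,6,7,9,10,11,12,13,14,15,17,18,19,20,21,22,23,24,25,26,27,28,29,30,31: 10000010110010101101110000

10000010110010101101110000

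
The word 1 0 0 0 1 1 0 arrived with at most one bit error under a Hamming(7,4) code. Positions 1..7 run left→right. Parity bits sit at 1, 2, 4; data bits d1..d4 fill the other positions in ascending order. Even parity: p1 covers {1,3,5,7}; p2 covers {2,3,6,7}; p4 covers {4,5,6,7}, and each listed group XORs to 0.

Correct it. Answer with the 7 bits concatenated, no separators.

1100110

s1 (pos 1,3,5,7): 1⊕0⊕1⊕0 = 0
s2 (pos 2,3,6,7): 0⊕0⊕1⊕0 = 1
s4 (pos 4,5,6,7): 0⊕1⊕1⊕0 = 0
Syndrome s4…s1 = 010 → error at position 2.
Flip position 2: 1000110 → 1100110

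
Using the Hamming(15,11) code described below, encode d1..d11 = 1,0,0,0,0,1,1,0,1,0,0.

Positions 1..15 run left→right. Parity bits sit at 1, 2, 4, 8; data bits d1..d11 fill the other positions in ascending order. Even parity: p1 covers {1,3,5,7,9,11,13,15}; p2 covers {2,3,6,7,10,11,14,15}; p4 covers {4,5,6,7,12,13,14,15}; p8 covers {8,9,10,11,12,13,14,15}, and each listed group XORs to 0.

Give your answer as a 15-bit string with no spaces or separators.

111100010110100

Place data at non-parity positions: p1 p2 1 p4 0 0 0 p8 0 1 1 0 1 0 0
p1 (pos 1,3,5,7,9,11,13,15): XOR of data positions = 1⊕0⊕0⊕0⊕1⊕1⊕0 = 1
p2 (pos 2,3,6,7,10,11,14,15): XOR of data positions = 1⊕0⊕0⊕1⊕1⊕0⊕0 = 1
p4 (pos 4,5,6,7,12,13,14,15): XOR of data positions = 0⊕0⊕0⊕0⊕1⊕0⊕0 = 1
p8 (pos 8,9,10,11,12,13,14,15): XOR of data positions = 0⊕1⊕1⊕0⊕1⊕0⊕0 = 1
Codeword: 111100010110100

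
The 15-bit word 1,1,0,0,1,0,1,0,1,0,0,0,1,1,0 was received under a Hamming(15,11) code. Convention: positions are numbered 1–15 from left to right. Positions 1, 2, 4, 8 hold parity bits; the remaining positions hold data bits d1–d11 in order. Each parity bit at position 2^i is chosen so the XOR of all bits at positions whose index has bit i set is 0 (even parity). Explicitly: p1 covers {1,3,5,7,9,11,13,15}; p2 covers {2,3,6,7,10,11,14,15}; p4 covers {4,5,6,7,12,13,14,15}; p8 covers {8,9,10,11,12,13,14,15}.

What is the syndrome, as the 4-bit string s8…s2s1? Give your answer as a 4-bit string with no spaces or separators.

1011

s1 (pos 1,3,5,7,9,11,13,15): 1⊕0⊕1⊕1⊕1⊕0⊕1⊕0 = 1
s2 (pos 2,3,6,7,10,11,14,15): 1⊕0⊕0⊕1⊕0⊕0⊕1⊕0 = 1
s4 (pos 4,5,6,7,12,13,14,15): 0⊕1⊕0⊕1⊕0⊕1⊕1⊕0 = 0
s8 (pos 8,9,10,11,12,13,14,15): 0⊕1⊕0⊕0⊕0⊕1⊕1⊕0 = 1
Syndrome s8…s1 = 1011 → error at position 11.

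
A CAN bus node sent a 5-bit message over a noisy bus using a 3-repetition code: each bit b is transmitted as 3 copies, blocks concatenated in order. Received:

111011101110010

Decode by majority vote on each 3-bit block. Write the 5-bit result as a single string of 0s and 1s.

11110

Block 1 (111): 3 ones → 1
Block 2 (011): 2 ones → 1
Block 3 (101): 2 ones → 1
Block 4 (110): 2 ones → 1
Block 5 (010): 1 one → 0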